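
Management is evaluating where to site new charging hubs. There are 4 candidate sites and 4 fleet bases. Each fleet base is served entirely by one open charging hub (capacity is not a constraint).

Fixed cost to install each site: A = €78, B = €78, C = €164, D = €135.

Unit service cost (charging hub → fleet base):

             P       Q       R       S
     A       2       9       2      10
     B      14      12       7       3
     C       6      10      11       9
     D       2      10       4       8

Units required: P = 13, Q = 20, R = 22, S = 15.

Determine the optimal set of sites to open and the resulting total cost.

Open A and B; minimum total cost 451.

For any fixed open set, each fleet base goes to its cheapest open site; total = fixed + service.
{A, B}: P→A 2·13=26, Q→A 9·20=180, R→A 2·22=44, S→B 3·15=45. Service 295; fixed 156; total 451.
{A}: service 400 + fixed 78 = 478
{D}: service 434 + fixed 135 = 569
{A, B, C, D}: P→A 2·13=26, Q→A 9·20=180, R→A 2·22=44, S→B 3·15=45. Service 295; fixed 455; total 750.
(All 15 nonempty subsets were checked; A and B is lowest.)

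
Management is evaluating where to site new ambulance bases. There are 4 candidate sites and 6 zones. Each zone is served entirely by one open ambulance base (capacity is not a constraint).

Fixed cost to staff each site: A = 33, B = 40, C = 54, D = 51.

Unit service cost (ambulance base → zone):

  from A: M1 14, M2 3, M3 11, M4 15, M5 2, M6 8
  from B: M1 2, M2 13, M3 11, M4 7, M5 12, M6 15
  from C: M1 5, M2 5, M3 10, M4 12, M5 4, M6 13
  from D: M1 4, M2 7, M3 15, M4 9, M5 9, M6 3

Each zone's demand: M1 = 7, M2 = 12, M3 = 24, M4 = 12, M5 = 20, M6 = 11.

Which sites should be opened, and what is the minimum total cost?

For any fixed open set, each zone goes to its cheapest open site; total = fixed + service.
{A, D}: M1→D 4·7=28, M2→A 3·12=36, M3→A 11·24=264, M4→D 9·12=108, M5→A 2·20=40, M6→D 3·11=33. Service 509; fixed 84; total 593.
{A, B, D}: M1→B 2·7=14, M2→A 3·12=36, M3→A 11·24=264, M4→B 7·12=84, M5→A 2·20=40, M6→D 3·11=33. Service 471; fixed 124; total 595.
{A, B}: M1→B 2·7=14, M2→A 3·12=36, M3→A 11·24=264, M4→B 7·12=84, M5→A 2·20=40, M6→A 8·11=88. Service 526; fixed 73; total 599.
{A, B, C, D}: M1→B 2·7=14, M2→A 3·12=36, M3→C 10·24=240, M4→B 7·12=84, M5→A 2·20=40, M6→D 3·11=33. Service 447; fixed 178; total 625.
No other subset beats 593.

Open A and D; minimum total cost 593.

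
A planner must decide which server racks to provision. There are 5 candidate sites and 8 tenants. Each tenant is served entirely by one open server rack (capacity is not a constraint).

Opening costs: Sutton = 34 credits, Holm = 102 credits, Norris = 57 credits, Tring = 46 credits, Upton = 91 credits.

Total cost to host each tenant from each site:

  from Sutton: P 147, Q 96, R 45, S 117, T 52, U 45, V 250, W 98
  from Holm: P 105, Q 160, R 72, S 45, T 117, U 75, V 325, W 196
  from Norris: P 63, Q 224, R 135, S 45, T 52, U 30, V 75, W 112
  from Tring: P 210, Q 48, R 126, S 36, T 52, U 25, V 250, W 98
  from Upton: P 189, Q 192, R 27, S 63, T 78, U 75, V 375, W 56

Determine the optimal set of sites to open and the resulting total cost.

Open Norris, Tring and Upton; minimum total cost 576.

For any fixed open set, each tenant goes to its cheapest open site; total = fixed + service.
{Norris, Tring, Upton}: P→Norris 63, Q→Tring 48, R→Upton 27, S→Tring 36, T→Norris 52, U→Tring 25, V→Norris 75, W→Upton 56. Service 382; fixed 194; total 576.
{Sutton, Norris, Tring}: service 442 + fixed 137 = 579
{Sutton, Norris}: service 504 + fixed 91 = 595
{Sutton, Holm, Norris, Tring, Upton}: service 382 + fixed 330 = 712
No other subset beats 576.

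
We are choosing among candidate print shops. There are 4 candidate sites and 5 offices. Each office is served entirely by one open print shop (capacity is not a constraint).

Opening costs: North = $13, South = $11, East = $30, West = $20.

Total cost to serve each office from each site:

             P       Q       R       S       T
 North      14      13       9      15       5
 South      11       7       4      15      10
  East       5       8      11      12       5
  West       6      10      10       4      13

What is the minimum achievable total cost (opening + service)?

Minimum total cost: 58

For any fixed open set, each office goes to its cheapest open site; total = fixed + service.
{South}: P→South 11, Q→South 7, R→South 4, S→South 15, T→South 10. Service 47; fixed 11; total 58.
{South, West}: service 31 + fixed 31 = 62
{West}: service 43 + fixed 20 = 63
{North, South, East, West}: P→East 5, Q→South 7, R→South 4, S→West 4, T→North 5. Service 25; fixed 74; total 99.
No other subset beats 58.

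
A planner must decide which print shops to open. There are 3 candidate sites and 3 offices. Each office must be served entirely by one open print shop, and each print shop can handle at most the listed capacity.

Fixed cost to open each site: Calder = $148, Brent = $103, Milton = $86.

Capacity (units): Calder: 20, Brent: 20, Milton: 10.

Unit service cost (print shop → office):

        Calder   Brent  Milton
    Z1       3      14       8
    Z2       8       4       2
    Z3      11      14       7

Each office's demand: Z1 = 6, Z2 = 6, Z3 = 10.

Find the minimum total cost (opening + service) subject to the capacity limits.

Open {Brent, Milton}: Z1→Brent 14·6=84, Z2→Brent 4·6=24, Z3→Milton 7·10=70.
Loads: Brent carries 12/20, Milton carries 10/10. Service 178; fixed 189; total 367.
Next best feasible plan costs 370.

Minimum total cost: 367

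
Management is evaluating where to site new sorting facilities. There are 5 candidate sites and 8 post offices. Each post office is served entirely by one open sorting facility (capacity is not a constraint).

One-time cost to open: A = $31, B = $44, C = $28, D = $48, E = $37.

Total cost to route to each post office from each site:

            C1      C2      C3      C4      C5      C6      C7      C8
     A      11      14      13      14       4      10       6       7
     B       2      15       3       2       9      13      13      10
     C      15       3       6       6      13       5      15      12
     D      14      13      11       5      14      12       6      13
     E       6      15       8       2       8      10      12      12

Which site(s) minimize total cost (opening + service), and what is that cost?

For any fixed open set, each post office goes to its cheapest open site; total = fixed + service.
{C}: C1→C 15, C2→C 3, C3→C 6, C4→C 6, C5→C 13, C6→C 5, C7→C 15, C8→C 12. Service 75; fixed 28; total 103.
{A, C}: service 48 + fixed 59 = 107
{A}: service 79 + fixed 31 = 110
{A, B, C, D, E}: service 32 + fixed 188 = 220
No other subset beats 103.

Open C only; minimum total cost 103.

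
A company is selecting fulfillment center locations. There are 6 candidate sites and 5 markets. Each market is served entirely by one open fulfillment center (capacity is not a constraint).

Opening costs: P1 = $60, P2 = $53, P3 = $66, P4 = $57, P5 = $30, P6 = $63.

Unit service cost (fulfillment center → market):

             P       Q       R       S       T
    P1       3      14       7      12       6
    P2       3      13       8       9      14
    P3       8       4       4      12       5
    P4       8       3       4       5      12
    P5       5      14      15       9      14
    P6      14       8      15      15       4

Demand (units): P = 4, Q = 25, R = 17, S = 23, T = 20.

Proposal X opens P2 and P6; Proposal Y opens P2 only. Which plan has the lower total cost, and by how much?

Proposal X: {P2, P6}: P→P2 3·4=12, Q→P6 8·25=200, R→P2 8·17=136, S→P2 9·23=207, T→P6 4·20=80. Service 635; fixed 116; total 751.
Proposal Y: {P2}: P→P2 3·4=12, Q→P2 13·25=325, R→P2 8·17=136, S→P2 9·23=207, T→P2 14·20=280. Service 960; fixed 53; total 1013.
Difference: |751 − 1013| = 262.

Proposal X is cheaper by 262.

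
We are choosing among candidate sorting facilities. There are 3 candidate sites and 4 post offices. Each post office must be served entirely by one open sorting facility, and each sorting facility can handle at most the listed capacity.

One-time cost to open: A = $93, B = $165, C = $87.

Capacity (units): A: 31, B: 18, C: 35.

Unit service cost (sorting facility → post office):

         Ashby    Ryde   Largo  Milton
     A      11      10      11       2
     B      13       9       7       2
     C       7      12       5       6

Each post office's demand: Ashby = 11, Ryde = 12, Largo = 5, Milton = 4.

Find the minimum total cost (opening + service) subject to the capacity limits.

Minimum total cost: 357

Open {C}: Ashby→C 7·11=77, Ryde→C 12·12=144, Largo→C 5·5=25, Milton→C 6·4=24.
Loads: C carries 32/35. Service 270; fixed 87; total 357.
Next best feasible plan costs 410.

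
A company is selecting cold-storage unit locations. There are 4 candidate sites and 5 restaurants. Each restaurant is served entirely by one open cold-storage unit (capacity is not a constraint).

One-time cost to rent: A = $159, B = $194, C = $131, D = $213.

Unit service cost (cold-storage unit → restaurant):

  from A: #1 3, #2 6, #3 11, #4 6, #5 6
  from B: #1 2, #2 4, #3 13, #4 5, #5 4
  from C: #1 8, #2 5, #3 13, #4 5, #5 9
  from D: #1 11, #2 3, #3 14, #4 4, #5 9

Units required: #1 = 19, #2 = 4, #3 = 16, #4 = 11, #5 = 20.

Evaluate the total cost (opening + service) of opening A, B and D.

Total cost: 916

Each restaurant is assigned to its cheapest site among the open ones.
{A, B, D}: #1→B 2·19=38, #2→D 3·4=12, #3→A 11·16=176, #4→D 4·11=44, #5→B 4·20=80. Service 350; fixed 566; total 916.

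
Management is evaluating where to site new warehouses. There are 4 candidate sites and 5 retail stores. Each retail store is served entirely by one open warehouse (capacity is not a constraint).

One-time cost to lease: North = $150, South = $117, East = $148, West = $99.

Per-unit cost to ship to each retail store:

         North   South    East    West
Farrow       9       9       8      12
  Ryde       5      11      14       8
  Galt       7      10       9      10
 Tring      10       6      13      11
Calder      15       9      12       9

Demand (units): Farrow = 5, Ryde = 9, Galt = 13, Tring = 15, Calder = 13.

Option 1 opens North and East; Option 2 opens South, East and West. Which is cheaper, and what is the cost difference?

Option 1 is cheaper by 20.

Option 1: {North, East}: Farrow→East 8·5=40, Ryde→North 5·9=45, Galt→North 7·13=91, Tring→North 10·15=150, Calder→East 12·13=156. Service 482; fixed 298; total 780.
Option 2: {South, East, West}: Farrow→East 8·5=40, Ryde→West 8·9=72, Galt→East 9·13=117, Tring→South 6·15=90, Calder→South 9·13=117. Service 436; fixed 364; total 800.
Difference: |780 − 800| = 20.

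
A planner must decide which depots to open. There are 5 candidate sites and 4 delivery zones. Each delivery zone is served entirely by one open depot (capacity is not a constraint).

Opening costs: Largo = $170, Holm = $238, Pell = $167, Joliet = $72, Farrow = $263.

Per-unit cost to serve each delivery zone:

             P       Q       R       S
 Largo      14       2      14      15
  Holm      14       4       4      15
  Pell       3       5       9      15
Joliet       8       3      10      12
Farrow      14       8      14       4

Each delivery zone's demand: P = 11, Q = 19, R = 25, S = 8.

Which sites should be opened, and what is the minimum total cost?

For any fixed open set, each delivery zone goes to its cheapest open site; total = fixed + service.
{Joliet}: P→Joliet 8·11=88, Q→Joliet 3·19=57, R→Joliet 10·25=250, S→Joliet 12·8=96. Service 491; fixed 72; total 563.
{Pell}: service 473 + fixed 167 = 640
{Pell, Joliet}: service 411 + fixed 239 = 650
{Largo, Holm, Pell, Joliet, Farrow}: service 203 + fixed 910 = 1113
No other subset beats 563.

Open Joliet only; minimum total cost 563.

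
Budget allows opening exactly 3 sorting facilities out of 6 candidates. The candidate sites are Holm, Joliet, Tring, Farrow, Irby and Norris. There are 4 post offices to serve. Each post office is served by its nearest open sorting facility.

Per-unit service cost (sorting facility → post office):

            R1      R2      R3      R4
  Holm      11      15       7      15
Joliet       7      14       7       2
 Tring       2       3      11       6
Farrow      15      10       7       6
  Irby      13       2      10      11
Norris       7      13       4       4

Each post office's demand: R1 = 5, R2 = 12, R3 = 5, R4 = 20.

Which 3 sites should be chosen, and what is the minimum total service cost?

With exactly 3 open, each post office uses its cheapest among the chosen.
{Joliet, Tring, Norris}: R1→Tring 2·5=10, R2→Tring 3·12=36, R3→Norris 4·5=20, R4→Joliet 2·20=40. Service cost 106.
{Joliet, Tring, Irby}: service cost 109
{Joliet, Irby, Norris}: service cost 119
Among all 20 size-3 choices, {Joliet, Tring, Norris} is lowest.

Choose Joliet, Tring and Norris; total service cost 106.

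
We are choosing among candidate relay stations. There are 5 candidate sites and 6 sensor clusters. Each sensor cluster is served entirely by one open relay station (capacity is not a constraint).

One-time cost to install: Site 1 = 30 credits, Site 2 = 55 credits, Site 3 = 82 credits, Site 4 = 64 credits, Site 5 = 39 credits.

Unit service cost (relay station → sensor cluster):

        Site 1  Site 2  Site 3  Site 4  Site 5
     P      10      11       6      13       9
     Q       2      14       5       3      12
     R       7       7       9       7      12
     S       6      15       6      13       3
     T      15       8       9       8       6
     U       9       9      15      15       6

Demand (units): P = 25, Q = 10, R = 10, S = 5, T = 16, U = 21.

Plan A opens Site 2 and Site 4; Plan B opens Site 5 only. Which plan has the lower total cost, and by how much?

Plan B is cheaper by 135.

Plan A: {Site 2, Site 4}: P→Site 2 11·25=275, Q→Site 4 3·10=30, R→Site 2 7·10=70, S→Site 4 13·5=65, T→Site 2 8·16=128, U→Site 2 9·21=189. Service 757; fixed 119; total 876.
Plan B: {Site 5}: P→Site 5 9·25=225, Q→Site 5 12·10=120, R→Site 5 12·10=120, S→Site 5 3·5=15, T→Site 5 6·16=96, U→Site 5 6·21=126. Service 702; fixed 39; total 741.
Difference: |876 − 741| = 135.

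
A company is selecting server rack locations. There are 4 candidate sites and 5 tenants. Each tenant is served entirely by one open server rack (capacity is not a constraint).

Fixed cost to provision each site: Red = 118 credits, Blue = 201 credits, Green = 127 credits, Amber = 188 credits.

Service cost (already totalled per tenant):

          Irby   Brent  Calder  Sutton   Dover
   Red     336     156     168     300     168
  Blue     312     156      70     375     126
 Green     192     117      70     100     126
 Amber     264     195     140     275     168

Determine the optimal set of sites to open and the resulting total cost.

Open Green only; minimum total cost 732.

For any fixed open set, each tenant goes to its cheapest open site; total = fixed + service.
{Green}: Irby→Green 192, Brent→Green 117, Calder→Green 70, Sutton→Green 100, Dover→Green 126. Service 605; fixed 127; total 732.
{Red, Green}: Irby→Green 192, Brent→Green 117, Calder→Green 70, Sutton→Green 100, Dover→Green 126. Service 605; fixed 245; total 850.
{Green, Amber}: service 605 + fixed 315 = 920
{Red, Blue, Green, Amber}: service 605 + fixed 634 = 1239
No other subset beats 732.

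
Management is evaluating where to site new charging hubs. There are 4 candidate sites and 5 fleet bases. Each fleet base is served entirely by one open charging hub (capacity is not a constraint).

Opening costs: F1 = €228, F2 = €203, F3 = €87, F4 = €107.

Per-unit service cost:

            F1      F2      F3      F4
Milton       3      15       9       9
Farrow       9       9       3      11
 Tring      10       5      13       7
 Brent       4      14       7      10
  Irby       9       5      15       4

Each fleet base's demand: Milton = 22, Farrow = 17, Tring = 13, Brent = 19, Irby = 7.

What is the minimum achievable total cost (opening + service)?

For any fixed open set, each fleet base goes to its cheapest open site; total = fixed + service.
{F3, F4}: Milton→F3 9·22=198, Farrow→F3 3·17=51, Tring→F4 7·13=91, Brent→F3 7·19=133, Irby→F4 4·7=28. Service 501; fixed 194; total 695.
{F1, F3}: Milton→F1 3·22=66, Farrow→F3 3·17=51, Tring→F1 10·13=130, Brent→F1 4·19=76, Irby→F1 9·7=63. Service 386; fixed 315; total 701.
{F1}: Milton→F1 3·22=66, Farrow→F1 9·17=153, Tring→F1 10·13=130, Brent→F1 4·19=76, Irby→F1 9·7=63. Service 488; fixed 228; total 716.
{F1, F2, F3, F4}: Milton→F1 3·22=66, Farrow→F3 3·17=51, Tring→F2 5·13=65, Brent→F1 4·19=76, Irby→F4 4·7=28. Service 286; fixed 625; total 911.
(All 15 nonempty subsets were checked; F3 and F4 is lowest.)

Minimum total cost: 695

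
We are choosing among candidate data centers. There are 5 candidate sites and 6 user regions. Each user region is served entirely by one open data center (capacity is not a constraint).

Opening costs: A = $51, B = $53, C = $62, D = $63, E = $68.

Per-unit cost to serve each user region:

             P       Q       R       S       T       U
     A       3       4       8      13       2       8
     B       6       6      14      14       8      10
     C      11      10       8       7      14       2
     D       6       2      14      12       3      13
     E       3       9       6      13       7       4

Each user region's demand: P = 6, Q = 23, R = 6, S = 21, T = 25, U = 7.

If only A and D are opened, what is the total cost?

Total cost: 584

Each user region is assigned to its cheapest site among the open ones.
{A, D}: P→A 3·6=18, Q→D 2·23=46, R→A 8·6=48, S→D 12·21=252, T→A 2·25=50, U→A 8·7=56. Service 470; fixed 114; total 584.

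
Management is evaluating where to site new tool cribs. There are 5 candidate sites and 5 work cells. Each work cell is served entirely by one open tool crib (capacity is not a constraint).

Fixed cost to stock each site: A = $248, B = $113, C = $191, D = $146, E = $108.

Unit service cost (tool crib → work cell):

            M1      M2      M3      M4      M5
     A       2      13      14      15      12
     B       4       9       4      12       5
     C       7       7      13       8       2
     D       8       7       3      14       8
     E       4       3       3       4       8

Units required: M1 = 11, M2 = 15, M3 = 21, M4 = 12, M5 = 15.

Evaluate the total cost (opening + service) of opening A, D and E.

Total cost: 800

Each work cell is assigned to its cheapest site among the open ones.
{A, D, E}: M1→A 2·11=22, M2→E 3·15=45, M3→D 3·21=63, M4→E 4·12=48, M5→D 8·15=120. Service 298; fixed 502; total 800.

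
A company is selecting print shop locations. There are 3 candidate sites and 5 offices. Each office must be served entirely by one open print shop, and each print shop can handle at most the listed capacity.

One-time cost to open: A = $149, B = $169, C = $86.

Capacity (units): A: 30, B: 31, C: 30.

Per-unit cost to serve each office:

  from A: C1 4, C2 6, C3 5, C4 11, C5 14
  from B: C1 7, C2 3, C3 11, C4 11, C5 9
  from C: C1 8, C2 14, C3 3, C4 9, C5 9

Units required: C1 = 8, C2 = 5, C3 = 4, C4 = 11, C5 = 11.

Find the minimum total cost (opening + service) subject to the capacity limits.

Open {A, C}: C1→A 4·8=32, C2→A 6·5=30, C3→C 3·4=12, C4→C 9·11=99, C5→C 9·11=99.
Loads: A carries 13/30, C carries 26/30. Service 272; fixed 235; total 507.
Next best feasible plan costs 515.

Minimum total cost: 507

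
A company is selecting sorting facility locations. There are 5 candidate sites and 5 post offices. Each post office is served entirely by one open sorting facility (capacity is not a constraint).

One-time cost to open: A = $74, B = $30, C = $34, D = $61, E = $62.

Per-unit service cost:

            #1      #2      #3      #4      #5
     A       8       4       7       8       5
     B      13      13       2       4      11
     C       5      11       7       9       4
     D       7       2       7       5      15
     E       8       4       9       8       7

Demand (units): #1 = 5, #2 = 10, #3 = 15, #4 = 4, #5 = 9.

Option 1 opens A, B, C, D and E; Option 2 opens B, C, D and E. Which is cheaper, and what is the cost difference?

Option 1: {A, B, C, D, E}: #1→C 5·5=25, #2→D 2·10=20, #3→B 2·15=30, #4→B 4·4=16, #5→C 4·9=36. Service 127; fixed 261; total 388.
Option 2: {B, C, D, E}: #1→C 5·5=25, #2→D 2·10=20, #3→B 2·15=30, #4→B 4·4=16, #5→C 4·9=36. Service 127; fixed 187; total 314.
Difference: |388 − 314| = 74.

Option 2 is cheaper by 74.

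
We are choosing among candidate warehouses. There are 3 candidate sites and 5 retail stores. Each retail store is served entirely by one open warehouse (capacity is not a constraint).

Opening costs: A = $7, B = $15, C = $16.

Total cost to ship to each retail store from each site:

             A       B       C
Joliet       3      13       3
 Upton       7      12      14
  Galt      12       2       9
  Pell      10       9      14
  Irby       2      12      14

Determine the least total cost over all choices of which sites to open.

Minimum total cost: 41

For any fixed open set, each retail store goes to its cheapest open site; total = fixed + service.
{A}: Joliet→A 3, Upton→A 7, Galt→A 12, Pell→A 10, Irby→A 2. Service 34; fixed 7; total 41.
{A, B}: Joliet→A 3, Upton→A 7, Galt→B 2, Pell→B 9, Irby→A 2. Service 23; fixed 22; total 45.
{A, C}: service 31 + fixed 23 = 54
{A, B, C}: service 23 + fixed 38 = 61
No other subset beats 41.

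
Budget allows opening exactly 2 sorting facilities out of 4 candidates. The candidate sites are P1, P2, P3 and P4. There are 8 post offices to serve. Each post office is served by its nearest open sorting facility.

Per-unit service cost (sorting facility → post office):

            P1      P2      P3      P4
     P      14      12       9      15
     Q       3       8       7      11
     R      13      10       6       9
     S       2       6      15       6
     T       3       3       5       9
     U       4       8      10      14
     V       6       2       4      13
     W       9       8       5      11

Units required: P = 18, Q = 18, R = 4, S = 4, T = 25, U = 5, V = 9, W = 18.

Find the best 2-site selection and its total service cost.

With exactly 2 open, each post office uses its cheapest among the chosen.
{P1, P3}: P→P3 9·18=162, Q→P1 3·18=54, R→P3 6·4=24, S→P1 2·4=8, T→P1 3·25=75, U→P1 4·5=20, V→P3 4·9=36, W→P3 5·18=90. Service cost 469.
{P2, P3}: service cost 559
{P1, P2}: service cost 575
Among all 6 size-2 choices, {P1, P3} is lowest.

Choose P1 and P3; total service cost 469.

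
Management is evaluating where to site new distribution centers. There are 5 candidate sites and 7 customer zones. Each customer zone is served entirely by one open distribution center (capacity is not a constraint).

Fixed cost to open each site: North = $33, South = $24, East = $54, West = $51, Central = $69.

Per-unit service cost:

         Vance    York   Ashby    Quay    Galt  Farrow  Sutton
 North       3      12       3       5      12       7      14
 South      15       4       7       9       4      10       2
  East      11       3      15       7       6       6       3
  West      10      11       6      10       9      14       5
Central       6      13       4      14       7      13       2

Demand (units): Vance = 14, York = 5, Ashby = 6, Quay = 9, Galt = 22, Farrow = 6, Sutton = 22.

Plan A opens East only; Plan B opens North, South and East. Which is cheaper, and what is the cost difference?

Plan B is cheaper by 211.

Plan A: {East}: Vance→East 11·14=154, York→East 3·5=15, Ashby→East 15·6=90, Quay→East 7·9=63, Galt→East 6·22=132, Farrow→East 6·6=36, Sutton→East 3·22=66. Service 556; fixed 54; total 610.
Plan B: {North, South, East}: Vance→North 3·14=42, York→East 3·5=15, Ashby→North 3·6=18, Quay→North 5·9=45, Galt→South 4·22=88, Farrow→East 6·6=36, Sutton→South 2·22=44. Service 288; fixed 111; total 399.
Difference: |610 − 399| = 211.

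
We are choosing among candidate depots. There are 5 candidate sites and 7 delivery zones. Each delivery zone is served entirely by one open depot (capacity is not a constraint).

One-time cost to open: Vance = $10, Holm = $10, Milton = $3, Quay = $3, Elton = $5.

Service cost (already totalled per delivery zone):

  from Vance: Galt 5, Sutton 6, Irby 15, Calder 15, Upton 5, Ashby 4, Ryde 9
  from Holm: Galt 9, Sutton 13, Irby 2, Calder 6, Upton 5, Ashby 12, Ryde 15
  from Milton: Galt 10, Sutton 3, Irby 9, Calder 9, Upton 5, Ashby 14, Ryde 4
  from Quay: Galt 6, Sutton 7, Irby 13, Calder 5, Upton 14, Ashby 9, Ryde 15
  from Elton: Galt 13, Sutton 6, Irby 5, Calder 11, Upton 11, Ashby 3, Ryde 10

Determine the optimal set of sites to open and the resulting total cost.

For any fixed open set, each delivery zone goes to its cheapest open site; total = fixed + service.
{Milton, Quay, Elton}: Galt→Quay 6, Sutton→Milton 3, Irby→Elton 5, Calder→Quay 5, Upton→Milton 5, Ashby→Elton 3, Ryde→Milton 4. Service 31; fixed 11; total 42.
{Milton, Quay}: Galt→Quay 6, Sutton→Milton 3, Irby→Milton 9, Calder→Quay 5, Upton→Milton 5, Ashby→Quay 9, Ryde→Milton 4. Service 41; fixed 6; total 47.
{Milton, Elton}: Galt→Milton 10, Sutton→Milton 3, Irby→Elton 5, Calder→Milton 9, Upton→Milton 5, Ashby→Elton 3, Ryde→Milton 4. Service 39; fixed 8; total 47.
{Vance, Holm, Milton, Quay, Elton}: Galt→Vance 5, Sutton→Milton 3, Irby→Holm 2, Calder→Quay 5, Upton→Vance 5, Ashby→Elton 3, Ryde→Milton 4. Service 27; fixed 31; total 58.
No other subset beats 42.

Open Milton, Quay and Elton; minimum total cost 42.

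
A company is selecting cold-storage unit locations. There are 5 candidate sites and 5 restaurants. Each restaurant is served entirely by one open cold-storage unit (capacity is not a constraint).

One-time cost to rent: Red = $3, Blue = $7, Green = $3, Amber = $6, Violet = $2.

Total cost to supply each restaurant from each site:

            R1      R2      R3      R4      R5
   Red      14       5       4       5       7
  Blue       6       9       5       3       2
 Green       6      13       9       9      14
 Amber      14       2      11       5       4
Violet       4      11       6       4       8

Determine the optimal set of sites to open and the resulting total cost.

For any fixed open set, each restaurant goes to its cheapest open site; total = fixed + service.
{Amber, Violet}: R1→Violet 4, R2→Amber 2, R3→Violet 6, R4→Violet 4, R5→Amber 4. Service 20; fixed 8; total 28.
{Red, Amber, Violet}: service 18 + fixed 11 = 29
{Red, Violet}: service 24 + fixed 5 = 29
{Red, Blue, Green, Amber, Violet}: service 15 + fixed 21 = 36
No other subset beats 28.

Open Amber and Violet; minimum total cost 28.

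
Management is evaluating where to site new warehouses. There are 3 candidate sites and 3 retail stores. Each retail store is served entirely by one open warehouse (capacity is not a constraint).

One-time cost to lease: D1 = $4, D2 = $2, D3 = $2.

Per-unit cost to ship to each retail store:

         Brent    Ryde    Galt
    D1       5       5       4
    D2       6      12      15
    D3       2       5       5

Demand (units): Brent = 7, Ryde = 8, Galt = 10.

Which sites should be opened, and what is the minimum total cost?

For any fixed open set, each retail store goes to its cheapest open site; total = fixed + service.
{D1, D3}: Brent→D3 2·7=14, Ryde→D1 5·8=40, Galt→D1 4·10=40. Service 94; fixed 6; total 100.
{D1, D2, D3}: Brent→D3 2·7=14, Ryde→D1 5·8=40, Galt→D1 4·10=40. Service 94; fixed 8; total 102.
{D3}: service 104 + fixed 2 = 106
{D2}: Brent→D2 6·7=42, Ryde→D2 12·8=96, Galt→D2 15·10=150. Service 288; fixed 2; total 290.
No other subset beats 100.

Open D1 and D3; minimum total cost 100.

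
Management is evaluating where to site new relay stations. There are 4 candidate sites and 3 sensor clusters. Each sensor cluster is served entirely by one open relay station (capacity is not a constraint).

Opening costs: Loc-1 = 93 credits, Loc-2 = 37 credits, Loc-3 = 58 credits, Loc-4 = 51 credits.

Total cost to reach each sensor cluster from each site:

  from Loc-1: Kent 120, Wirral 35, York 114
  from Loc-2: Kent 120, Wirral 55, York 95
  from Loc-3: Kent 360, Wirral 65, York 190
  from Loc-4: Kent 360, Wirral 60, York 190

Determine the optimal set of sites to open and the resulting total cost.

Open Loc-2 only; minimum total cost 307.

For any fixed open set, each sensor cluster goes to its cheapest open site; total = fixed + service.
{Loc-2}: Kent→Loc-2 120, Wirral→Loc-2 55, York→Loc-2 95. Service 270; fixed 37; total 307.
{Loc-2, Loc-4}: service 270 + fixed 88 = 358
{Loc-1}: service 269 + fixed 93 = 362
{Loc-1, Loc-2, Loc-3, Loc-4}: service 250 + fixed 239 = 489
No other subset beats 307.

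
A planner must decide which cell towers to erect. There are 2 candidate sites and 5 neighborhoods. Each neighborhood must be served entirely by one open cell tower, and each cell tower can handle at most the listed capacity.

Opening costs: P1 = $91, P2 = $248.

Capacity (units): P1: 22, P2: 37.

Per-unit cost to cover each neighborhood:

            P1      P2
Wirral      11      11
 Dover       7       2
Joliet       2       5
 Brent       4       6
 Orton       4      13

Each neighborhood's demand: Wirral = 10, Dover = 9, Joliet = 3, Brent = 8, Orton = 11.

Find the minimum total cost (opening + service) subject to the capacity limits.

Open {P1, P2}: Wirral→P2 11·10=110, Dover→P2 2·9=18, Joliet→P1 2·3=6, Brent→P1 4·8=32, Orton→P1 4·11=44.
Loads: P1 carries 22/22, P2 carries 19/37. Service 210; fixed 339; total 549.
Next best feasible plan costs 558.

Minimum total cost: 549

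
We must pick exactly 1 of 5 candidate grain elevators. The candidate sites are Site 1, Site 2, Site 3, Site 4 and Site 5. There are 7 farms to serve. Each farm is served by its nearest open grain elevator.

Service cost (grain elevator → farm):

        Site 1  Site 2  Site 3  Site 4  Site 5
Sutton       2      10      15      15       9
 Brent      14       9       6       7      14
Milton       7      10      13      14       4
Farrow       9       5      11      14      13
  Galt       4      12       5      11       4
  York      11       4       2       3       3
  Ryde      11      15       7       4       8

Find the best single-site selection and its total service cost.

Choose Site 5 only; total service cost 55.

With exactly 1 open, each farm uses its cheapest among the chosen.
{Site 5}: Sutton→Site 5 9, Brent→Site 5 14, Milton→Site 5 4, Farrow→Site 5 13, Galt→Site 5 4, York→Site 5 3, Ryde→Site 5 8. Service cost 55.
{Site 1}: service cost 58
{Site 3}: service cost 59
Among all 5 size-1 choices, {Site 5} is lowest.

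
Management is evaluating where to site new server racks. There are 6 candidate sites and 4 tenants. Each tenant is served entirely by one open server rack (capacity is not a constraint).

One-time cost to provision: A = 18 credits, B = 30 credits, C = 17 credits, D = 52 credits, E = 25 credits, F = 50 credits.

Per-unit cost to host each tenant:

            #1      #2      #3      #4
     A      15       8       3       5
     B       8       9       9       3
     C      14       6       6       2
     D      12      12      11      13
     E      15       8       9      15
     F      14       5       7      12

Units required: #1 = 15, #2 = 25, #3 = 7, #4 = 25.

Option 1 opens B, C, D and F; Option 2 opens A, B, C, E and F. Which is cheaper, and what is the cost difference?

Option 1: {B, C, D, F}: #1→B 8·15=120, #2→F 5·25=125, #3→C 6·7=42, #4→C 2·25=50. Service 337; fixed 149; total 486.
Option 2: {A, B, C, E, F}: #1→B 8·15=120, #2→F 5·25=125, #3→A 3·7=21, #4→C 2·25=50. Service 316; fixed 140; total 456.
Difference: |486 − 456| = 30.

Option 2 is cheaper by 30.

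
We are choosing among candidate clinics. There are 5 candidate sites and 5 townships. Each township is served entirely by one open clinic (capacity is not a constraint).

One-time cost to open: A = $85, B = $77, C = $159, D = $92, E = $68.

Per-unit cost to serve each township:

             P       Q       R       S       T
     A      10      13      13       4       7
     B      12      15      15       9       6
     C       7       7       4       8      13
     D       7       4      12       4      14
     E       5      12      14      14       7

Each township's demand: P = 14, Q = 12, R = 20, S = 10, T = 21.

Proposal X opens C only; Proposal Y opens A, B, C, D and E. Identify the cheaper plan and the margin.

Proposal X is cheaper by 71.

Proposal X: {C}: P→C 7·14=98, Q→C 7·12=84, R→C 4·20=80, S→C 8·10=80, T→C 13·21=273. Service 615; fixed 159; total 774.
Proposal Y: {A, B, C, D, E}: P→E 5·14=70, Q→D 4·12=48, R→C 4·20=80, S→A 4·10=40, T→B 6·21=126. Service 364; fixed 481; total 845.
Difference: |774 − 845| = 71.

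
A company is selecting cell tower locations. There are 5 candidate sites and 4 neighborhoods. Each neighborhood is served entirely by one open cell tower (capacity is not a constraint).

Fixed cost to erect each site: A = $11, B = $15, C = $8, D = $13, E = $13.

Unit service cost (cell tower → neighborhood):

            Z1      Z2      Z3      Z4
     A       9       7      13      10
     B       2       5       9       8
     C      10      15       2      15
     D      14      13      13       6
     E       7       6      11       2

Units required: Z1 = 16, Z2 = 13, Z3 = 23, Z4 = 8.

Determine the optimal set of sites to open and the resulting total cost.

For any fixed open set, each neighborhood goes to its cheapest open site; total = fixed + service.
{B, C, E}: Z1→B 2·16=32, Z2→B 5·13=65, Z3→C 2·23=46, Z4→E 2·8=16. Service 159; fixed 36; total 195.
{A, B, C, E}: Z1→B 2·16=32, Z2→B 5·13=65, Z3→C 2·23=46, Z4→E 2·8=16. Service 159; fixed 47; total 206.
{B, C, D, E}: Z1→B 2·16=32, Z2→B 5·13=65, Z3→C 2·23=46, Z4→E 2·8=16. Service 159; fixed 49; total 208.
{A, B, C, D, E}: service 159 + fixed 60 = 219
No other subset beats 195.

Open B, C and E; minimum total cost 195.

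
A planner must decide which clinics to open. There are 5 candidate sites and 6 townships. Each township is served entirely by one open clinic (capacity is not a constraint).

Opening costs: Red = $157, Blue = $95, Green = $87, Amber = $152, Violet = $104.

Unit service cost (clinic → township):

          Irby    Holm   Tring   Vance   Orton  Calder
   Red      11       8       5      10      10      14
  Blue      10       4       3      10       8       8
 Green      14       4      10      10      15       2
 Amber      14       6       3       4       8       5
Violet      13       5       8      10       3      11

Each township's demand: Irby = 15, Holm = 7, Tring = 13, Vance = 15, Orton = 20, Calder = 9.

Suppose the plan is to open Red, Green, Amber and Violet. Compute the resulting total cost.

Each township is assigned to its cheapest site among the open ones.
{Red, Green, Amber, Violet}: Irby→Red 11·15=165, Holm→Green 4·7=28, Tring→Amber 3·13=39, Vance→Amber 4·15=60, Orton→Violet 3·20=60, Calder→Green 2·9=18. Service 370; fixed 500; total 870.

Total cost: 870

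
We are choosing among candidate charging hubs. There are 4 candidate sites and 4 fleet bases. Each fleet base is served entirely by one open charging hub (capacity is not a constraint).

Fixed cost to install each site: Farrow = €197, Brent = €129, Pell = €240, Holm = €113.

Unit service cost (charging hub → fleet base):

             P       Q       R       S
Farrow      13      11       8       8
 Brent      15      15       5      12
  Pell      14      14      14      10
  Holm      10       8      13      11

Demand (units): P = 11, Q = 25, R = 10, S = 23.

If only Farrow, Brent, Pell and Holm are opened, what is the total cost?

Each fleet base is assigned to its cheapest site among the open ones.
{Farrow, Brent, Pell, Holm}: P→Holm 10·11=110, Q→Holm 8·25=200, R→Brent 5·10=50, S→Farrow 8·23=184. Service 544; fixed 679; total 1223.

Total cost: 1223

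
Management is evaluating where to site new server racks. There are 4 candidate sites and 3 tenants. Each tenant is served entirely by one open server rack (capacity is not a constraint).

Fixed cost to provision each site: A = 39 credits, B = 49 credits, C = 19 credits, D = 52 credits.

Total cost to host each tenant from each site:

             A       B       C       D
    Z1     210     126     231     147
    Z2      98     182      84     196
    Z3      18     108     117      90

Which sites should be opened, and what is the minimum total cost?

For any fixed open set, each tenant goes to its cheapest open site; total = fixed + service.
{A, B}: Z1→B 126, Z2→A 98, Z3→A 18. Service 242; fixed 88; total 330.
{A, B, C}: service 228 + fixed 107 = 335
{A, D}: service 263 + fixed 91 = 354
{A, B, C, D}: service 228 + fixed 159 = 387
No other subset beats 330.

Open A and B; minimum total cost 330.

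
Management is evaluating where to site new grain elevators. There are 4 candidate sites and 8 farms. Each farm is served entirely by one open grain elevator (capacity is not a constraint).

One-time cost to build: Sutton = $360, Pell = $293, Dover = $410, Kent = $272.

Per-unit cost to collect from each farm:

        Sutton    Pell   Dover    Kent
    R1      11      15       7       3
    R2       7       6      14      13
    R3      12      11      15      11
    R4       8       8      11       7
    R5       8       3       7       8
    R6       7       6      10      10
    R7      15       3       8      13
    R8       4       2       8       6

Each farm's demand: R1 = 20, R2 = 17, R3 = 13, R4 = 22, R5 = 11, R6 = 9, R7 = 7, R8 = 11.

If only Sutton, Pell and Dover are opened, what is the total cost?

Each farm is assigned to its cheapest site among the open ones.
{Sutton, Pell, Dover}: R1→Dover 7·20=140, R2→Pell 6·17=102, R3→Pell 11·13=143, R4→Sutton 8·22=176, R5→Pell 3·11=33, R6→Pell 6·9=54, R7→Pell 3·7=21, R8→Pell 2·11=22. Service 691; fixed 1063; total 1754.

Total cost: 1754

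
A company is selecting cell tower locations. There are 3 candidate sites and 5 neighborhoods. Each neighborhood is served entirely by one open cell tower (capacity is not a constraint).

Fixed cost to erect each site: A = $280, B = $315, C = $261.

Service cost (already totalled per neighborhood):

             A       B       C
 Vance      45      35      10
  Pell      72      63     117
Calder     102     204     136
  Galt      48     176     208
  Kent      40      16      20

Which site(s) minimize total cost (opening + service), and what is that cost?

For any fixed open set, each neighborhood goes to its cheapest open site; total = fixed + service.
{A}: Vance→A 45, Pell→A 72, Calder→A 102, Galt→A 48, Kent→A 40. Service 307; fixed 280; total 587.
{C}: Vance→C 10, Pell→C 117, Calder→C 136, Galt→C 208, Kent→C 20. Service 491; fixed 261; total 752.
{A, C}: service 252 + fixed 541 = 793
{A, B, C}: service 239 + fixed 856 = 1095
No other subset beats 587.

Open A only; minimum total cost 587.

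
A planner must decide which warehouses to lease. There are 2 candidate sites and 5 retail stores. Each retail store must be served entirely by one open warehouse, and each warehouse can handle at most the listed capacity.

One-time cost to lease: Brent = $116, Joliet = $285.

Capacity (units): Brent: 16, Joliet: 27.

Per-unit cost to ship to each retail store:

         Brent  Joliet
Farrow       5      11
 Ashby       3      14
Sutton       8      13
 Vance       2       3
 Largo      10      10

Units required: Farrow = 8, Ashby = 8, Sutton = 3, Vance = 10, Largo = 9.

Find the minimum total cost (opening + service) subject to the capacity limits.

Minimum total cost: 624

Open {Brent, Joliet}: Farrow→Brent 5·8=40, Ashby→Brent 3·8=24, Sutton→Joliet 13·3=39, Vance→Joliet 3·10=30, Largo→Joliet 10·9=90.
Loads: Brent carries 16/16, Joliet carries 22/27. Service 223; fixed 401; total 624.
Next best feasible plan costs 657.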